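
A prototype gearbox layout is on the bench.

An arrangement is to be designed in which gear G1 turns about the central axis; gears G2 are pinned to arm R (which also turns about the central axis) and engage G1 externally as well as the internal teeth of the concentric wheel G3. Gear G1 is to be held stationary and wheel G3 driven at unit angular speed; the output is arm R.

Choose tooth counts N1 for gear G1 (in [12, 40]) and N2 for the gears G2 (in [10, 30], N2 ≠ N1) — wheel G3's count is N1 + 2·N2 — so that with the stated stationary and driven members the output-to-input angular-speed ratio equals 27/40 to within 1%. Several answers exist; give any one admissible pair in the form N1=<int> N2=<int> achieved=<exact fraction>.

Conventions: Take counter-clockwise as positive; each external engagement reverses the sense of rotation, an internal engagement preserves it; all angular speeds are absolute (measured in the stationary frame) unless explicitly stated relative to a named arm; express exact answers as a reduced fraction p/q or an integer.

design class (target 27/40): planetary set
Willis with ω_sun = 0: ω_arm/ω_ring = N3/(N1+N3); set equal to 27/40  ⇒  N3/N1 = (27/40)/(1 − 27/40) = 27/13
N3 = N1 + 2·N2  ⇒  N2/N1 = (N3/N1 − 1)/2 = (27/13 − 1)/2 = 7/13
smallest multiple with N1 ≥ 12 and N2 ≥ 10: k = 2  ⇒  N1 = 2·13 = 26, N2 = 2·7 = 14 (N1 ≤ 40, N2 ≤ 30, N2 ≠ N1 ✓), N3 = 26 + 2·14 = 54
check: N3/(N1+N3) with N1 = 26, N3 = 54 gives 27/40; |achieved − target| = 0 ≤ 27/4000 ✓

N1=26 N2=14 achieved=27/40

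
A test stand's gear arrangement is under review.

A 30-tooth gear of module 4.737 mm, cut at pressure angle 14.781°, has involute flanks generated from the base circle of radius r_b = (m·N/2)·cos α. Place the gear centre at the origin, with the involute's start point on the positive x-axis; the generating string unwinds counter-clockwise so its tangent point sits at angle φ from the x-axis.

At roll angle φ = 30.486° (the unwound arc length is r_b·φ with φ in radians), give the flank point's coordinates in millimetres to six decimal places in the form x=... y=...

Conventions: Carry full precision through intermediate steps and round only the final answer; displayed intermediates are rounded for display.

topology: single-mesh involute geometry — m = 4.737, N = 30
pitch radius r_p = m·N/2 = 4.737·30/2 = 71.055000
base radius r_b = r_p·cos α = 71.055000·cos 14.781° = 68.703651
roll angle φ = 30.486° = 0.53208108 rad
x = r_b·(cos φ + φ·sin φ) = 77.751419
y = r_b·(sin φ − φ·cos φ) = 3.353100

x=77.751419 y=3.353100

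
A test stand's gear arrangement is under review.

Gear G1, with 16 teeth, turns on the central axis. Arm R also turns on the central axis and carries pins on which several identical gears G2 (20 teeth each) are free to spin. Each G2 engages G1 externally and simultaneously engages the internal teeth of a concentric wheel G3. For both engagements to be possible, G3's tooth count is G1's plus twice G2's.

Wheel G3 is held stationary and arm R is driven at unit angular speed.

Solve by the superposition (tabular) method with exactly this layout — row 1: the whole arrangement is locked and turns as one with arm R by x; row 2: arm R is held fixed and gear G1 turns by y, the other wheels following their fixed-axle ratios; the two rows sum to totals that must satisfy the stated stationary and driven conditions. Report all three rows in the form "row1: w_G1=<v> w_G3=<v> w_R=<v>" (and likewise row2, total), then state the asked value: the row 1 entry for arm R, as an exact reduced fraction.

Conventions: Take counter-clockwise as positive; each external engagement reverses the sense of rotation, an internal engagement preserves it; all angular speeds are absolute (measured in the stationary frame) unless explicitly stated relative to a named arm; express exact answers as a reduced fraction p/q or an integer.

row1: w_G1=1 w_G3=1 w_R=1
row2: w_G1=7/2 w_G3=-1 w_R=0
total: w_G1=9/2 w_G3=0 w_R=1
asked value: 1

planetary set (16T centre, 20T on arm, 56T internal) — Willis relation
row 1 — lock + rotate with arm: ω_sun = ω_ring = ω_arm = x
superposition row 2 [arm held]: sun y, ring −(16/56)·y, arm 0
boundary: total ω_ring = x − (16/56)·y = 0 and total ω_arm = x = 1  ⇒  y = 7/2, x = 1
row 2 ring = −(16/56)·7/2 = -1
totals (row 1 + row 2): sun 1 + 7/2 = 9/2, ring 1 + (-1) = 0, arm 1 + 0 = 1
asked cell (row1, arm) = 1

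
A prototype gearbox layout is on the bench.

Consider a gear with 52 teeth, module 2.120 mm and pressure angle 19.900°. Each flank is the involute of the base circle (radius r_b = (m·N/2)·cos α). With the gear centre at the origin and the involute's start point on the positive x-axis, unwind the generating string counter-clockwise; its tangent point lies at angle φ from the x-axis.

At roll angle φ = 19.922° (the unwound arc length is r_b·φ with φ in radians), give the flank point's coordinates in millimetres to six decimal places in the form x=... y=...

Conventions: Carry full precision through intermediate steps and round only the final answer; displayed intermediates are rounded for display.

x=54.867625 y=0.717497

class = single-mesh tooth geometry [base-circle involute, m = 2.120, 52T]
pitch radius r_p = m·N/2 = 2.120·52/2 = 55.120000
base radius r_b = r_p·cos α = 55.120000·cos 19.900° = 51.828682
roll angle φ = 19.922° = 0.34770449 rad
x = r_b·(cos φ + φ·sin φ) = 54.867625
y = r_b·(sin φ − φ·cos φ) = 0.717497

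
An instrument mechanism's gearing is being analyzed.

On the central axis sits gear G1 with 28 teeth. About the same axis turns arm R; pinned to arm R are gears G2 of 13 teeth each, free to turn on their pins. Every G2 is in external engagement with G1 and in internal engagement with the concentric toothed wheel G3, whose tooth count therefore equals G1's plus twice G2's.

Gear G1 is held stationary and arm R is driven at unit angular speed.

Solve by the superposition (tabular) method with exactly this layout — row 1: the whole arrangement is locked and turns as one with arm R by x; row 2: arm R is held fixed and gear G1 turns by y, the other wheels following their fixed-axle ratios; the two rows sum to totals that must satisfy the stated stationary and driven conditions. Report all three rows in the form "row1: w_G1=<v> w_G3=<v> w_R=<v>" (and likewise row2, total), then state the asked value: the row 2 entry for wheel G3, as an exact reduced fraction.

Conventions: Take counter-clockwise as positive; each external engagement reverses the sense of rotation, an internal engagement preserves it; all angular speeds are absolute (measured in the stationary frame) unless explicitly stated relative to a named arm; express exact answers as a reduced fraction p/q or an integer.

row1: w_G1=1 w_G3=1 w_R=1
row2: w_G1=-1 w_G3=14/27 w_R=0
total: w_G1=0 w_G3=41/27 w_R=1
asked value: 14/27

planetary set (28T centre, 13T on arm, 54T internal) — Willis relation
row 1: whole set turns with the arm by x
superposition row 2 [arm held]: sun y, ring −(28/54)·y, arm 0
boundary: total ω_sun = x + y = 0 and total ω_arm = x = 1  ⇒  y = -1, x = 1
row 2 ring = −(28/54)·(-1) = 14/27
totals (row 1 + row 2): sun 1 + (-1) = 0, ring 1 + 14/27 = 41/27, arm 1 + 0 = 1
asked cell (row2, ring) = 14/27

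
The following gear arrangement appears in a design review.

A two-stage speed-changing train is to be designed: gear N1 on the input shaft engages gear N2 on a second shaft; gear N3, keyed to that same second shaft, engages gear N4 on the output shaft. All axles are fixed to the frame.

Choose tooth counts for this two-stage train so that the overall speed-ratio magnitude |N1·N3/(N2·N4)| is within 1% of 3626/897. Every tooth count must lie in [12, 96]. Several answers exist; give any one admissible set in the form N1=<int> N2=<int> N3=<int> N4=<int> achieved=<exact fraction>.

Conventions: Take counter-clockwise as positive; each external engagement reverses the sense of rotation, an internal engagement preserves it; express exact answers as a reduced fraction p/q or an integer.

N1=49 N2=13 N3=74 N4=69 achieved=3626/897

2-stage fixed-axis compound train for ratio 3626/897
target = 3626/897 in lowest terms: an exact hit needs N1·N3 = k·3626 and N2·N4 = k·897 for one integer k, every count in [12, 96]; additionally prefer no 1:1 stage (N1 ≠ N2, N3 ≠ N4)
k = 1: N1·N3 = 3626 = 49·74, N2·N4 = 897 = 13·69
achieved = 49·74/(13·69) = 3626/897; |achieved − target| = 0 ≤ 1813/44850 ✓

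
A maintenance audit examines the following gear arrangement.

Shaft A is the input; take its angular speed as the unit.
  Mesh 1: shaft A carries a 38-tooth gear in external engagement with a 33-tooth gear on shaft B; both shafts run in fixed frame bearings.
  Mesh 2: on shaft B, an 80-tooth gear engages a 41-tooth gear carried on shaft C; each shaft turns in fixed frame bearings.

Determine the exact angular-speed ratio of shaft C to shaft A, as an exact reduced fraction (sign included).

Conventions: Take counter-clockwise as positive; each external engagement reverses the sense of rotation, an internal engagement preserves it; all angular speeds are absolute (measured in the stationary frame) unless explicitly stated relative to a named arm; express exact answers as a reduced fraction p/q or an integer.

3040/1353

class = fixed-axis compound train [2 meshes; 2 ratios multiply, 2 sense flips]
mesh 1 [38T→33T]: running ratio 38/33, sense −
mesh 2 [80T→41T]: running ratio 3040/1353, sense +
ω_out/ω_in = 3040/1353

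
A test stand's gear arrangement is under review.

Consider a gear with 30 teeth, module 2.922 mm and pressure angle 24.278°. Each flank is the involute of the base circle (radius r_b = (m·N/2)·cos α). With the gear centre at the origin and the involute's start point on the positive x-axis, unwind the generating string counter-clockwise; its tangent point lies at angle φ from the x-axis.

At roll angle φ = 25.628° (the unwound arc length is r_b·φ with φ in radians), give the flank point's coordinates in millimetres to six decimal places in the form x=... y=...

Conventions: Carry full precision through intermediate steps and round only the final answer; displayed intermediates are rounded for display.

x=43.752820 y=1.168149

recognized (one wheel, involute flank): single-mesh tooth geometry, m = 2.922, N = 30
pitch radius r_p = m·N/2 = 2.922·30/2 = 43.830000
base radius r_b = r_p·cos α = 43.830000·cos 24.278° = 39.953728
roll angle φ = 25.628° = 0.44729298 rad
x = r_b·(cos φ + φ·sin φ) = 43.752820
y = r_b·(sin φ − φ·cos φ) = 1.168149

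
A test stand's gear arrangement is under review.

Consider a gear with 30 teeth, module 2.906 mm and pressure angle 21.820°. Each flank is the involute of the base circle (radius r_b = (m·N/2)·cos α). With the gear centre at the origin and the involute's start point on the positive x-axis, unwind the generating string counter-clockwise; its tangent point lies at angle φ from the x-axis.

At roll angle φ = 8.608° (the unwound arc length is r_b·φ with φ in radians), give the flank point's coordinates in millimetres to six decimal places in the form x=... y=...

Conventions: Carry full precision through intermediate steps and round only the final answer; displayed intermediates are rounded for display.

topology: single-mesh involute geometry — m = 2.906, N = 30
pitch radius r_p = m·N/2 = 2.906·30/2 = 43.590000
base radius r_b = r_p·cos α = 43.590000·cos 21.820° = 40.467044
roll angle φ = 8.608° = 0.15023794 rad
x = r_b·(cos φ + φ·sin φ) = 40.921170
y = r_b·(sin φ − φ·cos φ) = 0.045639

x=40.921170 y=0.045639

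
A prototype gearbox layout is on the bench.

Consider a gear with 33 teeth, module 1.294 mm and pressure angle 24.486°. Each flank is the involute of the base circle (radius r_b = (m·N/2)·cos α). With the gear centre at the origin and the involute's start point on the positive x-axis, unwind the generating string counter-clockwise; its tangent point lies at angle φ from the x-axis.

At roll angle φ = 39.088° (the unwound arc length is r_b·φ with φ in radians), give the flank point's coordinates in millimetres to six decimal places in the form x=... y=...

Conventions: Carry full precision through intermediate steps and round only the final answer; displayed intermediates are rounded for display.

class = single-mesh tooth geometry [base-circle involute, m = 1.294, 33T]
pitch radius r_p = m·N/2 = 1.294·33/2 = 21.351000
base radius r_b = r_p·cos α = 21.351000·cos 24.486° = 19.430746
roll angle φ = 39.088° = 0.68221430 rad
x = r_b·(cos φ + φ·sin φ) = 23.439768
y = r_b·(sin φ − φ·cos φ) = 1.962373

x=23.439768 y=1.962373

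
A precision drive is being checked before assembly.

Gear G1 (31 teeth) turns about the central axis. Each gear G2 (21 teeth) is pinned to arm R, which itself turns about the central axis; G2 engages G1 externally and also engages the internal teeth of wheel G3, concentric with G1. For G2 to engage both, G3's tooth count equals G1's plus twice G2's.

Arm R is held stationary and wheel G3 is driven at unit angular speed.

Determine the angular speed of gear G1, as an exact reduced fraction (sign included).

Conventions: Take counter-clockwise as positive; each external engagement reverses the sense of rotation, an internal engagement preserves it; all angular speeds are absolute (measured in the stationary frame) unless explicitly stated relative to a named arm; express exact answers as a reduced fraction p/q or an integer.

-73/31

class = planetary set [G3 = 31+2·21 = 73; Willis about the carrier]
ring teeth: 31 + 2·21 = 73
31(ω_sun−ω_arm) = −73(ω_ring−ω_arm),  ω_arm = 0, ω_ring = 1
ω_sun = 0 − (73/31)(1−0) = -73/31
exact speed ratio = -73/31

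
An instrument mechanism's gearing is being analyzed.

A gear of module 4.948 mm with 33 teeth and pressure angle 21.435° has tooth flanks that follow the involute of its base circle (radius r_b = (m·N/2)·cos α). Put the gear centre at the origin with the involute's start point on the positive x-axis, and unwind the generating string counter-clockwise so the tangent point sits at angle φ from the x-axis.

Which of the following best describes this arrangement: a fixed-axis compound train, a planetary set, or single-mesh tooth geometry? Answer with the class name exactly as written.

topology: single-mesh involute geometry — m = 4.948, N = 33
classification: single-mesh tooth geometry

single-mesh tooth geometry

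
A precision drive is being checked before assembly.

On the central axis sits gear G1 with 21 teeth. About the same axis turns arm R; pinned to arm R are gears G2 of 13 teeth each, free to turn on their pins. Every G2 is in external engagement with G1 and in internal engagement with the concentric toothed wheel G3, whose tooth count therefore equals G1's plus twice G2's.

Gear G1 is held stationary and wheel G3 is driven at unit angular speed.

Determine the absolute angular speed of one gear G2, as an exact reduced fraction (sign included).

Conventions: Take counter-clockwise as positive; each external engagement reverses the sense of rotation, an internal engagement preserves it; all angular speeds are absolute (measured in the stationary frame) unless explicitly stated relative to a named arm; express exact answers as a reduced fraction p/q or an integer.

47/26

topology: planetary set — G1 21T / G2 13T / G3 47T, arm = carrier (Willis)
ring teeth: 21 + 2·13 = 47
21(ω_sun−ω_arm) = −47(ω_ring−ω_arm),  ω_sun = 0, ω_ring = 1
21(0−ω_arm) = −47(1−ω_arm)  ⇒  68·ω_arm = 47  ⇒  ω_arm = 47/68
sun–planet mesh: 21·(0−47/68) = −13·(ω_p−ω_arm)  ⇒  ω_p−ω_arm = 987/884
ω_p = 47/68 + 987/884 = 47/26
exact speed ratio = 47/26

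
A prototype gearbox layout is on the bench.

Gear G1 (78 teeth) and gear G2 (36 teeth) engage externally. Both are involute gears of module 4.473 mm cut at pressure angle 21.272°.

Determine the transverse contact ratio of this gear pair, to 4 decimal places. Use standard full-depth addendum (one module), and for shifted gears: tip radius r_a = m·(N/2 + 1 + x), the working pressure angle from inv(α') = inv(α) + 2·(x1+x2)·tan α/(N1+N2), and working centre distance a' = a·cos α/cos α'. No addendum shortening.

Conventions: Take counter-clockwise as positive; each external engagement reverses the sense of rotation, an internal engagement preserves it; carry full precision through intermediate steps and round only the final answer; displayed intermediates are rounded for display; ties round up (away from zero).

1.6923

recognized (one external pair, fixed centres): single-mesh tooth geometry, m = 4.473, N1 = 78, N2 = 36
base radii: r_b1 = 162.561688, r_b2 = 75.028471
tip radii: r_a1 = 178.920000, r_a2 = 84.987000
no profile shift: α' = α, a' = a
action lengths: √(r_a1²−r_b1²) = 74.739977, √(r_a2²−r_b2²) = 39.918901
base pitch p_b = π·m·cos α = 13.094939
CR = (74.739977 + 39.918901 − 254.961000·sin 21.27200°)/13.094939 = 1.692263
contact ratio ≈ 1.6923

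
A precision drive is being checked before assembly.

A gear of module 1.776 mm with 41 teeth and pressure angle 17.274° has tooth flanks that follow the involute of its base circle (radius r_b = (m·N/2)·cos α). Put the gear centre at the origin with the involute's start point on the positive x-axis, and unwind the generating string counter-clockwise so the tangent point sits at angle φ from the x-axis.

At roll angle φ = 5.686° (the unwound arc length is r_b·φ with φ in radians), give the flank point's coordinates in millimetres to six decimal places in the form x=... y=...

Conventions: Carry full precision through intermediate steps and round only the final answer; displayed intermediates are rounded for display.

single-mesh involute tooth geometry (41T wheel at module 1.776)
pitch radius r_p = m·N/2 = 1.776·41/2 = 36.408000
base radius r_b = r_p·cos α = 36.408000·cos 17.274° = 34.765841
roll angle φ = 5.686° = 0.09923942 rad
x = r_b·(cos φ + φ·sin φ) = 34.936614
y = r_b·(sin φ − φ·cos φ) = 0.011315

x=34.936614 y=0.011315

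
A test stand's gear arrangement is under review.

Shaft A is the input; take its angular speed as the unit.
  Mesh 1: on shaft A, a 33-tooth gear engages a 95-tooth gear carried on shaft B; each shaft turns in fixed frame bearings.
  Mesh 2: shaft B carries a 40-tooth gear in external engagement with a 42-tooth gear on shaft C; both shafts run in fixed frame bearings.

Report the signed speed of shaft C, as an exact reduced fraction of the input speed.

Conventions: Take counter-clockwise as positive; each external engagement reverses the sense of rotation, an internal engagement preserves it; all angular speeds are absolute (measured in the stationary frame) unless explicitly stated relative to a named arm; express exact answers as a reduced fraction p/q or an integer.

2-mesh fixed-axis compound train (all bearings frame-fixed)
mesh 1 [33T→95T]: |ω|/ω_in = 1×33/95 = 33/95, sense flips to −
mesh 2 [40T→42T]: |ω|/ω_in = (33/95)×40/42 = 44/133, sense flips to +
signed output speed (× input speed) = 44/133

44/133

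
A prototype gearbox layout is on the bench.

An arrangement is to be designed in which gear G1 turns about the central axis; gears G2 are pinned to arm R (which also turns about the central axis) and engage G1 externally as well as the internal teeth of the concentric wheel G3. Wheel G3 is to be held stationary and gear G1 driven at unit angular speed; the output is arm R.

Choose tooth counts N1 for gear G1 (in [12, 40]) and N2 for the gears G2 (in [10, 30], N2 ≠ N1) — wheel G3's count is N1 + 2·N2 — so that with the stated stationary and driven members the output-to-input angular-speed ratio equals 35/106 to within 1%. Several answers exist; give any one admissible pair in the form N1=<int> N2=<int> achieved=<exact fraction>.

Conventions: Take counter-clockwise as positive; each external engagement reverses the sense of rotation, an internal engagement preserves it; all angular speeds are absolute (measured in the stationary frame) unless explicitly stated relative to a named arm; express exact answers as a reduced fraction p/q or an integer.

N1=35 N2=18 achieved=35/106

design class (target 35/106): planetary set
Willis with ω_ring = 0: ω_arm/ω_sun = N1/(N1+N3); set equal to 35/106  ⇒  N3/N1 = 1/(35/106) − 1 = 71/35
N3 = N1 + 2·N2  ⇒  N2/N1 = (N3/N1 − 1)/2 = (71/35 − 1)/2 = 18/35
smallest multiple with N1 ≥ 12 and N2 ≥ 10: k = 1  ⇒  N1 = 1·35 = 35, N2 = 1·18 = 18 (N1 ≤ 40, N2 ≤ 30, N2 ≠ N1 ✓), N3 = 35 + 2·18 = 71
check: N1/(N1+N3) with N1 = 35, N3 = 71 gives 35/106; |achieved − target| = 0 ≤ 7/2120 ✓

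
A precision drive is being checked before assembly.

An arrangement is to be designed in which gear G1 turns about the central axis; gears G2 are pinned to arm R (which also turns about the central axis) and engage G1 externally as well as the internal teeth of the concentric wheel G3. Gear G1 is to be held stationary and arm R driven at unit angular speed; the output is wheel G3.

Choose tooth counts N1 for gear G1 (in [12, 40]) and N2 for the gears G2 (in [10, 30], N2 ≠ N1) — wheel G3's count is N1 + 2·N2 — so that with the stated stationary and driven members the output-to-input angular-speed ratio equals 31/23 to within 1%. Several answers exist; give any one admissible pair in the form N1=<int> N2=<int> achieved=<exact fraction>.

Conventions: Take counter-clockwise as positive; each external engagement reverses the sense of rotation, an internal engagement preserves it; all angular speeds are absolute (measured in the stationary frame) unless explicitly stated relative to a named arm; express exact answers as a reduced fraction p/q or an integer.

design class (target 31/23): planetary set
Willis with ω_sun = 0: ω_ring/ω_arm = (N1+N3)/N3; set equal to 31/23  ⇒  N3/N1 = 1/(31/23 − 1) = 23/8
N3 = N1 + 2·N2  ⇒  N2/N1 = (N3/N1 − 1)/2 = (23/8 − 1)/2 = 15/16
smallest multiple with N1 ≥ 12 and N2 ≥ 10: k = 1  ⇒  N1 = 1·16 = 16, N2 = 1·15 = 15 (N1 ≤ 40, N2 ≤ 30, N2 ≠ N1 ✓), N3 = 16 + 2·15 = 46
check: (N1+N3)/N3 with N1 = 16, N3 = 46 gives 31/23; |achieved − target| = 0 ≤ 31/2300 ✓

N1=16 N2=15 achieved=31/23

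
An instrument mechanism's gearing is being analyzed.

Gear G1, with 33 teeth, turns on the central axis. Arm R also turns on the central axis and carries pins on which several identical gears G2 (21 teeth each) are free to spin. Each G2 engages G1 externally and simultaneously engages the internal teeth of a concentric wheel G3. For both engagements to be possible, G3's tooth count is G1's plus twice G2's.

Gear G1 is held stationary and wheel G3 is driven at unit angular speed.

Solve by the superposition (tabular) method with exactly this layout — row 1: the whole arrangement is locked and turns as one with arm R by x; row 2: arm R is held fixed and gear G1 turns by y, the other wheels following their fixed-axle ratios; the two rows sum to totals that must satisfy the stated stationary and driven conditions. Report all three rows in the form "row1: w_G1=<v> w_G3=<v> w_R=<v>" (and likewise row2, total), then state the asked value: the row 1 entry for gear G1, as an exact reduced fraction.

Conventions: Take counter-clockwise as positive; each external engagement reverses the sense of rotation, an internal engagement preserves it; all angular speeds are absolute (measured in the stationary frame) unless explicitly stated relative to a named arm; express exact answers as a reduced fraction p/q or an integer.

class = planetary set [G3 = 33+2·21 = 75; Willis about the carrier]
row 1 (train locked, turned with arm): all members turn x
row 2: sun turns y, ring = −(33/75)·y, arm 0
boundary: total ω_sun = x + y = 0 and total ω_ring = x − (33/75)·y = 1  ⇒  y = -25/36, x = 25/36
row 2 ring = −(33/75)·(-25/36) = 11/36
totals (row 1 + row 2): sun 25/36 + (-25/36) = 0, ring 25/36 + 11/36 = 1, arm 25/36 + 0 = 25/36
asked cell (row1, sun) = 25/36

row1: w_G1=25/36 w_G3=25/36 w_R=25/36
row2: w_G1=-25/36 w_G3=11/36 w_R=0
total: w_G1=0 w_G3=1 w_R=25/36
asked value: 25/36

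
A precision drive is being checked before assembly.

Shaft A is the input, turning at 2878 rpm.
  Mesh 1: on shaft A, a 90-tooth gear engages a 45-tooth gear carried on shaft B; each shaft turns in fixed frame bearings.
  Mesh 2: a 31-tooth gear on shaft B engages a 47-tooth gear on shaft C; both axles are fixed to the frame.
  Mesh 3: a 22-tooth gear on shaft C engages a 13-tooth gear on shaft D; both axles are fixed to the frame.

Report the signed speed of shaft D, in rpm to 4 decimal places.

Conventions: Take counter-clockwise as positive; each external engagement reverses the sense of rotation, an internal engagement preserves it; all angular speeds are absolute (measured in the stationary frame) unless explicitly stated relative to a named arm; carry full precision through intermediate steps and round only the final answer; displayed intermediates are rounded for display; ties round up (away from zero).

3-mesh fixed-axis compound train (all bearings frame-fixed)
mesh 1 [90T→45T]: ω = 2878.0000×90/45 = 5756.0000 rpm, sense flips to −
mesh 2 [31T→47T]: ω = 5756.0000×31/47 = 3796.5106 rpm, sense flips to +
mesh 3 [22T→13T]: ω = 3796.5106×22/13 = 6424.8642 rpm, sense flips to −
signed output speed = -6424.8642 rpm

-6424.8642 rpm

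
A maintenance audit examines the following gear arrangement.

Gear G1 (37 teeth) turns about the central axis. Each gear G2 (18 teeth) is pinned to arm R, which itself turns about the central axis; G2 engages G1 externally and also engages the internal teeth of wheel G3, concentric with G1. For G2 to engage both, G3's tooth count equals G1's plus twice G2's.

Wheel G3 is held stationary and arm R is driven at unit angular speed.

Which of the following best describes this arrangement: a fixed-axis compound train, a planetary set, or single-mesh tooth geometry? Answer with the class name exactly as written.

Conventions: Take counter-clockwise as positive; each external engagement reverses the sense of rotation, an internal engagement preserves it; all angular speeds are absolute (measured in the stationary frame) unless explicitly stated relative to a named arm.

topology: planetary set — G1 37T / G2 18T / G3 73T, arm = carrier (Willis)
classification: planetary set

planetary set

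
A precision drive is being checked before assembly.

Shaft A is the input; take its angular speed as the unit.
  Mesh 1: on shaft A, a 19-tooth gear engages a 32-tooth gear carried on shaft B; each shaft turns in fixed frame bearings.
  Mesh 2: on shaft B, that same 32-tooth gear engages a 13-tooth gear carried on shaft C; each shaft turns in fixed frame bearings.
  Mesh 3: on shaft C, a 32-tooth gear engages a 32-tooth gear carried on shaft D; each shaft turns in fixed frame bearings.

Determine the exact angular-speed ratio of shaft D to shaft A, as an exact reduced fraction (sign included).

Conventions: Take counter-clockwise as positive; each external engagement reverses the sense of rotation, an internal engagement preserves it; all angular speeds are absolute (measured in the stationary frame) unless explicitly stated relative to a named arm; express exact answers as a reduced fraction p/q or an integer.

class = fixed-axis compound train [3 meshes; 3 ratios multiply, 3 sense flips]
mesh 1 [19T→32T]: running ratio 19/32, sense −
mesh 2 [32T→13T]: running ratio 19/13, sense +
mesh 3 [32T→32T]: running ratio 19/13, sense −
ω_out/ω_in = -19/13

-19/13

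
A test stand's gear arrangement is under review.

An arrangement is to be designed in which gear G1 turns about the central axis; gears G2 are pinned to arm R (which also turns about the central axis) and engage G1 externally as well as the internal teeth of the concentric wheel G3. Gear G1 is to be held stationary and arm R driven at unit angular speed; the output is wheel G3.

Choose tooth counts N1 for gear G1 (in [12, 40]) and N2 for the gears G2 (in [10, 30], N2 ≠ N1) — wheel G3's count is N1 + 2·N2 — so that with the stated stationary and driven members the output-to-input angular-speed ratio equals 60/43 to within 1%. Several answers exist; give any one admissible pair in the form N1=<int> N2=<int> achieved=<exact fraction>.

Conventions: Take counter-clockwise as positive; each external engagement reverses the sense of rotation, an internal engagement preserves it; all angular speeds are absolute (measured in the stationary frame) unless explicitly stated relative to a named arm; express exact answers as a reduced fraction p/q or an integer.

topology: planetary set — design target 60/43, arm = carrier (Willis)
Willis with ω_sun = 0: ω_ring/ω_arm = (N1+N3)/N3; set equal to 60/43  ⇒  N3/N1 = 1/(60/43 − 1) = 43/17
N3 = N1 + 2·N2  ⇒  N2/N1 = (N3/N1 − 1)/2 = (43/17 − 1)/2 = 13/17
smallest multiple with N1 ≥ 12 and N2 ≥ 10: k = 1  ⇒  N1 = 1·17 = 17, N2 = 1·13 = 13 (N1 ≤ 40, N2 ≤ 30, N2 ≠ N1 ✓), N3 = 17 + 2·13 = 43
check: (N1+N3)/N3 with N1 = 17, N3 = 43 gives 60/43; |achieved − target| = 0 ≤ 3/215 ✓

N1=17 N2=13 achieved=60/43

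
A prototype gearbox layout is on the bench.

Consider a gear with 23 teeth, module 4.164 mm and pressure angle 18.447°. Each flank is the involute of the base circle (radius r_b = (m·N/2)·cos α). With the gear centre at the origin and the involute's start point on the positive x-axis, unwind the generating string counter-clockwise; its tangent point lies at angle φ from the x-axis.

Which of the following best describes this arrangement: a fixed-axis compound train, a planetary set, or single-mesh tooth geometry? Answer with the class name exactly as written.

single-mesh tooth geometry

class = single-mesh tooth geometry [base-circle involute, m = 4.164, 23T]
classification: single-mesh tooth geometry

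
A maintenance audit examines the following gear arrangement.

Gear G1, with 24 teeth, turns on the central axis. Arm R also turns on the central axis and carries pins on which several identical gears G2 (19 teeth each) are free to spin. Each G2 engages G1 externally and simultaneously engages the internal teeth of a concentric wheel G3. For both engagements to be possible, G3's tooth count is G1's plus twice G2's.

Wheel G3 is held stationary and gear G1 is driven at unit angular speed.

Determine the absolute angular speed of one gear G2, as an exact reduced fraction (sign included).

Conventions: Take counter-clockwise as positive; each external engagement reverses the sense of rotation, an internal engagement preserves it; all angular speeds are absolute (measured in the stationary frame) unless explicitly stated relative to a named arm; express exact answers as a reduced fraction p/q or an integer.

-12/19

planetary set (24T centre, 19T on arm, 62T internal) — Willis relation
ring teeth: 24 + 2·19 = 62
24(ω_sun−ω_arm) = −62(ω_ring−ω_arm),  ω_ring = 0, ω_sun = 1
24(1−ω_arm) = −62(0−ω_arm)  ⇒  86·ω_arm = 24  ⇒  ω_arm = 12/43
sun–planet mesh: 24·(1−12/43) = −19·(ω_p−ω_arm)  ⇒  ω_p−ω_arm = -744/817
ω_p = 12/43 − 744/817 = -12/19
exact speed ratio = -12/19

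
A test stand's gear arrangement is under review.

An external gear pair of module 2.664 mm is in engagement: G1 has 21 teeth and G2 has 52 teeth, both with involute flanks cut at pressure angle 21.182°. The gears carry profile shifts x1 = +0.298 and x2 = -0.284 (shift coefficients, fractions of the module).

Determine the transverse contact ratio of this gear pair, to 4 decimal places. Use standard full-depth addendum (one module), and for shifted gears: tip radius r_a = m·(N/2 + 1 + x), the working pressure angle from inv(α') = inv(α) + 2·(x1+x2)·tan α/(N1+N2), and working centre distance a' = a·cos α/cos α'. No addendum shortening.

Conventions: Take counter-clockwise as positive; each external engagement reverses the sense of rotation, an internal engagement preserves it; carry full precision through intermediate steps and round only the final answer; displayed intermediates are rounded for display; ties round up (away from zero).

recognized (one external pair, fixed centres): single-mesh tooth geometry, m = 2.664, N1 = 21, N2 = 52
base radii: r_b1 = 26.082138, r_b2 = 64.584342
tip radii: r_a1 = 31.429872, r_a2 = 71.171424
inv(α') = inv(21.182°) + 2·(+0.298-0.284)·tan α/(21+52) = 0.01796605  ⇒  α' = 21.23855°
a' = a·cos α / cos α' = 97.2360·cos 21.182°/cos 21.23855° = 97.273249
action lengths: √(r_a1²−r_b1²) = 17.537358, √(r_a2²−r_b2²) = 29.903753
base pitch p_b = π·m·cos α = 7.803757
CR = (17.537358 + 29.903753 − 97.273249·sin 21.23855°)/7.803757 = 1.563825
contact ratio ≈ 1.5638

1.5638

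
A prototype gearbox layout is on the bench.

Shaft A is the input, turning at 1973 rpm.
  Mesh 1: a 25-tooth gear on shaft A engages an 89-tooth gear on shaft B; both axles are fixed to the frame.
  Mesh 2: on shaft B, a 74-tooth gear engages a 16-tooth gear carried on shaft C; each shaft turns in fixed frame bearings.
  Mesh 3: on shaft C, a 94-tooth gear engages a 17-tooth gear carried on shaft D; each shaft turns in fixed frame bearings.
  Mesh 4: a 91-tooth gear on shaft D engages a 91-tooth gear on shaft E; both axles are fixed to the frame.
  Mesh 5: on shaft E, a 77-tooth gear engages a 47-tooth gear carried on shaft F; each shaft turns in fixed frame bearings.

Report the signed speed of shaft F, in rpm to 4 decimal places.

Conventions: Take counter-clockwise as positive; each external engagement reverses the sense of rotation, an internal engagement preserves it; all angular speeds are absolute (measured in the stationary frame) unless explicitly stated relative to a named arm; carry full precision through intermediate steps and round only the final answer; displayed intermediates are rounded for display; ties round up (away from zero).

-23219.9149 rpm

topology: fixed-axis compound train — 5 meshes, A→F
mesh 1 [25T→89T]: ω = 1973.0000×25/89 = 554.2135 rpm, sense flips to −
mesh 2 [74T→16T]: ω = 554.2135×74/16 = 2563.2374 rpm, sense flips to +
mesh 3 [94T→17T]: ω = 2563.2374×94/17 = 14173.1948 rpm, sense flips to −
mesh 4 [91T→91T]: ω = 14173.1948×91/91 = 14173.1948 rpm, sense flips to +
mesh 5 [77T→47T]: ω = 14173.1948×77/47 = 23219.9149 rpm, sense flips to −
signed output speed = -23219.9149 rpm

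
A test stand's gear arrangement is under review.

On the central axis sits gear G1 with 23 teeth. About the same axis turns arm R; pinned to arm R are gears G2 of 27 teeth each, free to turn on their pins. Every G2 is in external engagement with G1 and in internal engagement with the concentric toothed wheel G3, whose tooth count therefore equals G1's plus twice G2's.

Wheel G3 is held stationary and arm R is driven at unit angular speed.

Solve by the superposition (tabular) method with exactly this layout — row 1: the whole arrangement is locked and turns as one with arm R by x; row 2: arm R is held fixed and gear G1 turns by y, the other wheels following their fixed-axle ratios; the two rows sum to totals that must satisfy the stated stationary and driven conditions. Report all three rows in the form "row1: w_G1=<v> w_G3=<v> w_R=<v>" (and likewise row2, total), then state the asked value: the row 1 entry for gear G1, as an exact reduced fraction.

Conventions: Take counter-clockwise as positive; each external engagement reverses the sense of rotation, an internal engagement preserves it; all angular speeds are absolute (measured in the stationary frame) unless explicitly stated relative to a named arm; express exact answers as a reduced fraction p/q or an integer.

topology: planetary set — G1 23T / G2 27T / G3 77T, arm = carrier (Willis)
row 1 (train locked, turned with arm): all members turn x
row 2: sun turns y, ring = −(23/77)·y, arm 0
boundary: total ω_ring = x − (23/77)·y = 0 and total ω_arm = x = 1  ⇒  y = 77/23, x = 1
row 2 ring = −(23/77)·77/23 = -1
totals (row 1 + row 2): sun 1 + 77/23 = 100/23, ring 1 + (-1) = 0, arm 1 + 0 = 1
asked cell (row1, sun) = 1

row1: w_G1=1 w_G3=1 w_R=1
row2: w_G1=77/23 w_G3=-1 w_R=0
total: w_G1=100/23 w_G3=0 w_R=1
asked value: 1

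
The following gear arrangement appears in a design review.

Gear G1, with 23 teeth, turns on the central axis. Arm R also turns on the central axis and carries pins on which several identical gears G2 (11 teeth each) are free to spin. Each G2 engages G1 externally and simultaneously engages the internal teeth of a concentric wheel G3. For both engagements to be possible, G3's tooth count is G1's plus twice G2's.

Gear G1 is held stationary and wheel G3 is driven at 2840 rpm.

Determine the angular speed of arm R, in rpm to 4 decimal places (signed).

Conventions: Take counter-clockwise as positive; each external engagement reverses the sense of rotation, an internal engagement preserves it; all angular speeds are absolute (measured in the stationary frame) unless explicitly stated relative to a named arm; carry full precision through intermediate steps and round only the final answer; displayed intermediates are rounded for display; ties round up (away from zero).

class = planetary set [G3 = 23+2·11 = 45; Willis about the carrier]
normalise by the input: solve with ω_ring = 1, then scale by 2840 rpm
ring teeth: 23 + 2·11 = 45
23(ω_sun−ω_arm) = −45(ω_ring−ω_arm),  ω_sun = 0, ω_ring = 1
23(0−ω_arm) = −45(1−ω_arm)  ⇒  68·ω_arm = 45  ⇒  ω_arm = 45/68
scale: ω_arm = 45/68 × 2840 rpm = +1879.4118 rpm

+1879.4118 rpm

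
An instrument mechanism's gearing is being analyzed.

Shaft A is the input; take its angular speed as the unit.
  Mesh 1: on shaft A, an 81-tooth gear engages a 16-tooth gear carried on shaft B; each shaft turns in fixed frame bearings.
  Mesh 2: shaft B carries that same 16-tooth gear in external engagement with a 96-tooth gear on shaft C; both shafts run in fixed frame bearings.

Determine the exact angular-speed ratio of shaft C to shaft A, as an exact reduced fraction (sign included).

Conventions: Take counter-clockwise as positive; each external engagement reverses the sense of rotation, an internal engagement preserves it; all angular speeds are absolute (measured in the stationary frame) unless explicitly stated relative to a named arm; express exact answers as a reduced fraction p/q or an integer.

27/32

class = fixed-axis compound train [2 meshes; 2 ratios multiply, 2 sense flips]
mesh 1 [81T→16T]: running ratio 81/16, sense −
mesh 2 [16T→96T]: running ratio 27/32, sense +
ω_out/ω_in = 27/32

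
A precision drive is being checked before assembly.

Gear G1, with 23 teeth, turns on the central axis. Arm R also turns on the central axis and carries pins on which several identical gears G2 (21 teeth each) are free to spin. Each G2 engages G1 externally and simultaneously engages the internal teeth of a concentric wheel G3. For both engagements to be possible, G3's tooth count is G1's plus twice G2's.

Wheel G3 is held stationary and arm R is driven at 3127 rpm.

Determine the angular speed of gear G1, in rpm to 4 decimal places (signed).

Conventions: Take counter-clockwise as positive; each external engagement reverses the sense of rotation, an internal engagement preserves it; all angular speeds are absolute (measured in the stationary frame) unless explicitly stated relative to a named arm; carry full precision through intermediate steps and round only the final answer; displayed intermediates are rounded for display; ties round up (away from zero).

+11964.1739 rpm

class = planetary set [G3 = 23+2·21 = 65; Willis about the carrier]
normalise by the input: solve with ω_arm = 1, then scale by 3127 rpm
ring teeth: 23 + 2·21 = 65
23(ω_sun−ω_arm) = −65(ω_ring−ω_arm),  ω_ring = 0, ω_arm = 1
ω_sun = 1 − (65/23)(0−1) = 88/23
scale: ω_sun = 88/23 × 3127 rpm = +11964.1739 rpm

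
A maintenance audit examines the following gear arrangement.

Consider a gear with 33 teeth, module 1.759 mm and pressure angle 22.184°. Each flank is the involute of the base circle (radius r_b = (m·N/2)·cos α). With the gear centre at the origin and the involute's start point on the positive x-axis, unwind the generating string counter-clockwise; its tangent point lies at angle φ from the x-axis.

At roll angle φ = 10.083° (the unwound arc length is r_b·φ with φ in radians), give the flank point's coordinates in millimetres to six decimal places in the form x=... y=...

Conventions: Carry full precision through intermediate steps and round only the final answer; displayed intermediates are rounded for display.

single-mesh involute tooth geometry (33T wheel at module 1.759)
pitch radius r_p = m·N/2 = 1.759·33/2 = 29.023500
base radius r_b = r_p·cos α = 29.023500·cos 22.184° = 26.875066
roll angle φ = 10.083° = 0.17598155 rad
x = r_b·(cos φ + φ·sin φ) = 27.288004
y = r_b·(sin φ − φ·cos φ) = 0.048673

x=27.288004 y=0.048673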